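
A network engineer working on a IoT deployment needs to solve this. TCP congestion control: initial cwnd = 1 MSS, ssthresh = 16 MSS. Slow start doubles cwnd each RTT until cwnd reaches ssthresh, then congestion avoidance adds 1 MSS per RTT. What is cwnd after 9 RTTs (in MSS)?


RTT 0: cwnd = 1 MSS (initial)
RTT 1: cwnd = 2 MSS (slow start, doubled)
RTT 2: cwnd = 4 MSS (slow start, doubled)
RTT 3: cwnd = 8 MSS (slow start, doubled)
RTT 4: cwnd = 16 MSS (slow start, doubled)
RTT 5: cwnd = 17 MSS (congestion avoidance, +1)
RTT 6: cwnd = 18 MSS (congestion avoidance, +1)
RTT 7: cwnd = 19 MSS (congestion avoidance, +1)
RTT 8: cwnd = 20 MSS (congestion avoidance, +1)
RTT 9: cwnd = 21 MSS (congestion avoidance, +1)

21


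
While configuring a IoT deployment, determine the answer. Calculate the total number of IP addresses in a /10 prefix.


Given: CIDR prefix /10
Host bits = 32 - 10 = 22
Total addresses = 2^22 = 4194304

4194304


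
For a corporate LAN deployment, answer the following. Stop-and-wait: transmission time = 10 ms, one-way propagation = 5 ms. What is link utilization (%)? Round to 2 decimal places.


Given: Ttrans = 10 ms, Tprop = 5 ms
RTT = 2 * Tprop = 2 * 5 = 10 ms
U = Ttrans / (Ttrans + RTT)
U = 10 / (10 + 10)
U = 10 / 20 = 0.5
U% = 50.00%

50.00


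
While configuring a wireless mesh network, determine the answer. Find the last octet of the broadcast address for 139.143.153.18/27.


Given: IP = 139.143.153.18, prefix = /27
Host bits = 32 - 27 = 5
Network last octet = 18 AND mask = 0
Host part size = 2^5 - 1 = 31
Broadcast last octet = 0 OR 31 = 31

31


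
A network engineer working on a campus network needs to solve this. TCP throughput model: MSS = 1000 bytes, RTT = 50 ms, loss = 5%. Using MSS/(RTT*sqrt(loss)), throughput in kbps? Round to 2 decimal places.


Given: MSS = 1000 bytes, RTT = 50 ms, loss = 5%
RTT in seconds = 50 / 1000 = 0.05
Loss rate = 5% = 0.05
sqrt(loss) = sqrt(0.05) = 0.223606797750
Throughput (bytes/s) = 1000 / (0.05 * 0.223606797750) = 89442.7191
Throughput (kbps) = 89442.7191 * 8 / 1000 = 715.541753 -> 715.54 kbps (2 dp)

715.54


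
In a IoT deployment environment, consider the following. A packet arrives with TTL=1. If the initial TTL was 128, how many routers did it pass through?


Given: initial TTL = 128, received TTL = 1
Hops = initial TTL - received TTL
Hops = 128 - 1 = 127

127


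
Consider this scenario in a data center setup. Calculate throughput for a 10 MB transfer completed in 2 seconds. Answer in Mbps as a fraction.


Given: file = 10 MB, time = 2 s
File in Mb = 10 * 8 = 80 Mb
Throughput = 80 / 2 Mbps
Throughput = 40 Mbps

40


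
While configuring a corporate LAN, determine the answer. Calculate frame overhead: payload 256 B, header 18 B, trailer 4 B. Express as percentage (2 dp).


Given: payload = 256 B, header = 18 B, trailer = 4 B
Overhead bytes = header + trailer = 18 + 4 = 22
Total frame = payload + overhead = 256 + 22 = 278
Overhead % = 22 / 278 * 100 = 7.9137% -> 7.91% (2 dp)

7.91


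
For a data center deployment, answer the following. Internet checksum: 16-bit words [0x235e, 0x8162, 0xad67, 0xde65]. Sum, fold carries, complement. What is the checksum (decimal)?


Given words: [0x235e, 0x8162, 0xad67, 0xde65]
Step 1: Sum all words
Raw sum = 9054 + 33122 + 44391 + 56933 = 143500
Step 2: Fold carry: (12428 + 2) = 12430
One's complement = ~12430 & 0xFFFF = 53105

53105


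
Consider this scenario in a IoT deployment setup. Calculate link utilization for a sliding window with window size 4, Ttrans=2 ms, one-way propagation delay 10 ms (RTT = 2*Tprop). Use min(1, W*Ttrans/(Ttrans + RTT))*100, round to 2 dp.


Given: W = 4, Ttrans = 2 ms, RTT = 20 ms (= 2 * Tprop, Tprop = 10 ms)
Cycle time = Ttrans + RTT = 2 + 20 = 22 ms (first packet sent until its ACK returns)
W * Ttrans = 4 * 2 = 8 ms of sending per cycle
W * Ttrans / (Ttrans + RTT) = 8 / 22 = 0.363636
U = min(1, 0.363636) = 0.363636
U% = 36.36%

36.36


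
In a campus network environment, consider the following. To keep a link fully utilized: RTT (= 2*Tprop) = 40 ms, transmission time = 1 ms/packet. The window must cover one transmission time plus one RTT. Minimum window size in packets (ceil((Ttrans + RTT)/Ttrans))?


Given: Ttrans = 1 ms, RTT = 40 ms (= 2 * Tprop, Tprop = 20 ms)
Time until first ACK returns = Ttrans + RTT = 1 + 40 = 41 ms
Need W * Ttrans >= Ttrans + RTT  ->  W >= (Ttrans + RTT) / Ttrans
(Ttrans + RTT) / Ttrans = 41 / 1 = 41
W_min = ceil(41) = 41

41


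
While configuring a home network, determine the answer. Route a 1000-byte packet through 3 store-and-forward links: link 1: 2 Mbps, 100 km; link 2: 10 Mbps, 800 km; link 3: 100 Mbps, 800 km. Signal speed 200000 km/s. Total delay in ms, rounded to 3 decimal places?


Packet = 1000 bytes = 8000 bits. Store-and-forward: sum (t_trans + t_prop) per link.
Link 1: t_trans = 8000/(2*10^6) s = 4.0000 ms; t_prop = 100/200000 s = 0.5000 ms; subtotal = 4.5000 ms
Link 2: t_trans = 8000/(10*10^6) s = 0.8000 ms; t_prop = 800/200000 s = 4.0000 ms; subtotal = 4.8000 ms
Link 3: t_trans = 8000/(100*10^6) s = 0.0800 ms; t_prop = 800/200000 s = 4.0000 ms; subtotal = 4.0800 ms
End-to-end = 4.5000 + 4.8000 + 4.0800 = 13.3800 ms -> 13.380 ms (3 dp)

13.380


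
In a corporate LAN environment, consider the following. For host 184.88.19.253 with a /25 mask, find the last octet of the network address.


Given: IP = 184.88.19.253, prefix = /25
Subnet mask = 255.255.255.128
Last octet of IP: 253
Last octet of mask: 128
Network last octet = 253 AND 128 = 128

128


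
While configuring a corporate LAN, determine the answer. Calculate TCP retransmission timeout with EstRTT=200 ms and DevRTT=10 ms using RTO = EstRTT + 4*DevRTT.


Given: EstRTT = 200 ms, DevRTT = 10 ms
Timeout = EstRTT + 4 * DevRTT
4 * DevRTT = 4 * 10 = 40
Timeout = 200 + 40 = 240 ms

240


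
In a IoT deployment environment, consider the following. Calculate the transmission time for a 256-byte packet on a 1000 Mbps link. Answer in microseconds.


Given: packet = 256 bytes, bandwidth = 1000 Mbps
Packet in bits = 256 * 8 = 2048 bits
Bandwidth = 1000 * 10^6 = 1000000000 bps
Time = 2048 / 1000000000 seconds
Time in us = 2048 * 10^6 / 1000000000 = 2.048

2.048


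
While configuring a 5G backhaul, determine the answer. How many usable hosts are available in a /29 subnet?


Given: subnet mask /29
Host bits = 32 - 29 = 3
Total addresses = 2^3 = 8
Usable hosts = 8 - 2 (network + broadcast) = 6

6


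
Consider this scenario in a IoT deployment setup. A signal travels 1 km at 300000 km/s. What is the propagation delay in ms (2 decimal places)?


Given: distance = 1 km, speed = 300000 km/s
Delay = distance / speed = 1 / 300000 seconds
Delay in ms = 1 * 1000 / 300000
Delay = 0.0033 ms
Rounded to 2 dp = 0.00 ms

0.00


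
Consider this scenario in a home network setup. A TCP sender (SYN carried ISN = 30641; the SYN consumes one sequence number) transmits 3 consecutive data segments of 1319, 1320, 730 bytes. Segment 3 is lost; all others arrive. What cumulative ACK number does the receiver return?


SYN uses sequence number 30641; first data byte = ISN + 1 = 30642.
Segment 1: SEQ = 30642, len = 1319 B, covers [30642, 31960]
Segment 2: SEQ = 31961, len = 1320 B, covers [31961, 33280]
Segment 3: SEQ = 33281, len = 730 B, covers [33281, 34010] [LOST]
In-order data received: bytes [30642, 33280] (segments 1..2).
Segment 3 missing -> gap begins at byte 33281.
Cumulative ACK = next expected in-order byte = 30642 + 1319 + 1320 = 33281

33281


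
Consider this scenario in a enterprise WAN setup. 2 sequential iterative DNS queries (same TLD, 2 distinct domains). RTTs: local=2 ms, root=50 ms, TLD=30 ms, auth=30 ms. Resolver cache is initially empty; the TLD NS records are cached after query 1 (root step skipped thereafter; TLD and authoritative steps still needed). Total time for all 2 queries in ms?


Lookup 1 (cold cache): local + root + TLD + auth = 2 + 50 + 30 + 30 = 112 ms
Lookups 2..2 (TLD NS cached -> skip root; new domain -> still ask TLD and auth): local + TLD + auth = 2 + 30 + 30 = 62 ms each
Remaining 1 lookups: 1 * 62 = 62 ms
Total = 112 + 62 = 174 ms

174


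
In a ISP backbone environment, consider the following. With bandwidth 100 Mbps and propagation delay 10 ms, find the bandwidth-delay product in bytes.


Given: bandwidth = 100 Mbps, delay = 10 ms
BDP in bits = 100 * 10^6 * 10 / 1000
BDP in bits = 1000000
BDP in bytes = 1000000 / 8 = 125000

125000


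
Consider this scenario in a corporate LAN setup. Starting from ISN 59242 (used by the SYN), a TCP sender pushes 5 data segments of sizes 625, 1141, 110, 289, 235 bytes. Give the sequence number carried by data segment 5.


The SYN occupies sequence number ISN = 59242, so the first data byte is ISN + 1 = 59243.
SEQ of data segment i = (ISN + 1) + sum of payload sizes of segments 1..i-1.
Segment 1: SEQ = 59243, payload = 625 bytes
Segment 2: SEQ = 59868, payload = 1141 bytes
Segment 3: SEQ = 61009, payload = 110 bytes
Segment 4: SEQ = 61119, payload = 289 bytes
Segment 5: SEQ = 61408, payload = 235 bytes
SEQ of segment 5 = 59243 + 625 + 1141 + 110 + 289 = 61408

61408


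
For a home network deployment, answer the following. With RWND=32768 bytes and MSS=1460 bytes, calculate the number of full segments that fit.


Given: RWND = 32768 bytes, MSS = 1460 bytes
Full segments = floor(RWND / MSS)
Full segments = floor(32768 / 1460)
Full segments = floor(22.4438) = 22

22


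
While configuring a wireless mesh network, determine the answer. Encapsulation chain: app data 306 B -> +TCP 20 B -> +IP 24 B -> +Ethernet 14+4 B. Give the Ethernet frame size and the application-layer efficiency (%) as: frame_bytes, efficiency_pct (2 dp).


TCP segment = 306 + 20 = 326 B
IP packet = 326 + 24 = 350 B
Ethernet frame = 350 + 14 + 4 = 368 B
Efficiency = app / frame = 306 / 368 = 0.831522 = 83.1522% -> 83.15% (2 dp)

368, 83.15


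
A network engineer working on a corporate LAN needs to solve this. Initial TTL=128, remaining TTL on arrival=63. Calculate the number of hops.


Given: initial TTL = 128, received TTL = 63
Hops = initial TTL - received TTL
Hops = 128 - 63 = 65

65


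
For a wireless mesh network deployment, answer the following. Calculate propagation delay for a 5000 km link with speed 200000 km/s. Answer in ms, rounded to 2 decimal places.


Given: distance = 5000 km, speed = 200000 km/s
Delay = distance / speed = 5000 / 200000 seconds
Delay in ms = 5000 * 1000 / 200000
Delay = 25.0000 ms
Rounded to 2 dp = 25.00 ms

25.00


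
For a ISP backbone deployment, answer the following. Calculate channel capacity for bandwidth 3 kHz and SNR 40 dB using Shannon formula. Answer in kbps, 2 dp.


Given: B = 3 kHz, SNR = 40 dB
SNR linear = 10^(40/10) = 10000
1 + SNR = 10001
log2(10001) = 13.2878566418
C = 3 * 1000 * 13.2878566418 = 39863.5699 bps
C = 39.863570 kbps -> 39.86 kbps (2 dp)

39.86


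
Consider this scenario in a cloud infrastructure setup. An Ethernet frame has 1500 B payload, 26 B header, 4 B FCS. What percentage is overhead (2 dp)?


Given: payload = 1500 B, header = 26 B, trailer = 4 B
Overhead bytes = header + trailer = 26 + 4 = 30
Total frame = payload + overhead = 1500 + 30 = 1530
Overhead % = 30 / 1530 * 100 = 1.9608% -> 1.96% (2 dp)

1.96


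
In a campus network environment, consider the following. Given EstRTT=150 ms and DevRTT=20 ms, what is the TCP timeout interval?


Given: EstRTT = 150 ms, DevRTT = 20 ms
Timeout = EstRTT + 4 * DevRTT
4 * DevRTT = 4 * 20 = 80
Timeout = 150 + 80 = 230 ms

230


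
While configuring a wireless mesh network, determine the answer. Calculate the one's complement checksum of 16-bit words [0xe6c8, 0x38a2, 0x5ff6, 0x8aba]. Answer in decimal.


Given words: [0xe6c8, 0x38a2, 0x5ff6, 0x8aba]
Step 1: Sum all words
Raw sum = 59080 + 14498 + 24566 + 35514 = 133658
Step 2: Fold carry: (2586 + 2) = 2588
One's complement = ~2588 & 0xFFFF = 62947

62947


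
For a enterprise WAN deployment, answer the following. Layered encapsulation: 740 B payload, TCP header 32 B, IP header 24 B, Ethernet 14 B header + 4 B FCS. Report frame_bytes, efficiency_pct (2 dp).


TCP segment = 740 + 32 = 772 B
IP packet = 772 + 24 = 796 B
Ethernet frame = 796 + 14 + 4 = 814 B
Efficiency = app / frame = 740 / 814 = 0.909091 = 90.9091% -> 90.91% (2 dp)

814, 90.91


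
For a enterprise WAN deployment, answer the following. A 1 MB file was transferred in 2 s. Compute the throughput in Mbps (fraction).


Given: file = 1 MB, time = 2 s
File in Mb = 1 * 8 = 8 Mb
Throughput = 8 / 2 Mbps
Throughput = 4 Mbps

4


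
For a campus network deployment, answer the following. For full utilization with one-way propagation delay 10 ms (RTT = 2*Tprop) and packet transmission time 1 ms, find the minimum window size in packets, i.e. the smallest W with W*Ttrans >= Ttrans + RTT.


Given: Ttrans = 1 ms, RTT = 20 ms (= 2 * Tprop, Tprop = 10 ms)
Time until first ACK returns = Ttrans + RTT = 1 + 20 = 21 ms
Need W * Ttrans >= Ttrans + RTT  ->  W >= (Ttrans + RTT) / Ttrans
(Ttrans + RTT) / Ttrans = 21 / 1 = 21
W_min = ceil(21) = 21

21


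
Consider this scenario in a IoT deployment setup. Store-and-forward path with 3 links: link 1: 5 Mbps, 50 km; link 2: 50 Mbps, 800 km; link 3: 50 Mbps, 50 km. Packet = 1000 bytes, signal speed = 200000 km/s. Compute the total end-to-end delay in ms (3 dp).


Packet = 1000 bytes = 8000 bits. Store-and-forward: sum (t_trans + t_prop) per link.
Link 1: t_trans = 8000/(5*10^6) s = 1.6000 ms; t_prop = 50/200000 s = 0.2500 ms; subtotal = 1.8500 ms
Link 2: t_trans = 8000/(50*10^6) s = 0.1600 ms; t_prop = 800/200000 s = 4.0000 ms; subtotal = 4.1600 ms
Link 3: t_trans = 8000/(50*10^6) s = 0.1600 ms; t_prop = 50/200000 s = 0.2500 ms; subtotal = 0.4100 ms
End-to-end = 1.8500 + 4.1600 + 0.4100 = 6.4200 ms -> 6.420 ms (3 dp)

6.420


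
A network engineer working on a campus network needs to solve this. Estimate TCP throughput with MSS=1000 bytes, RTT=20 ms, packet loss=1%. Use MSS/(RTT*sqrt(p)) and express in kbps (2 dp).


Given: MSS = 1000 bytes, RTT = 20 ms, loss = 1%
RTT in seconds = 20 / 1000 = 0.02
Loss rate = 1% = 0.01
sqrt(loss) = sqrt(0.01) = 0.1
Throughput (bytes/s) = 1000 / (0.02 * 0.1) = 500000.0000
Throughput (kbps) = 500000.0000 * 8 / 1000 = 4000.000000 -> 4000.00 kbps (2 dp)

4000.00


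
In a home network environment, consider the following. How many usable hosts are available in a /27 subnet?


Given: subnet mask /27
Host bits = 32 - 27 = 5
Total addresses = 2^5 = 32
Usable hosts = 32 - 2 (network + broadcast) = 30

30


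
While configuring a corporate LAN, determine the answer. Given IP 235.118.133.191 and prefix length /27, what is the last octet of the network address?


Given: IP = 235.118.133.191, prefix = /27
Subnet mask = 255.255.255.224
Last octet of IP: 191
Last octet of mask: 224
Network last octet = 191 AND 224 = 160

160


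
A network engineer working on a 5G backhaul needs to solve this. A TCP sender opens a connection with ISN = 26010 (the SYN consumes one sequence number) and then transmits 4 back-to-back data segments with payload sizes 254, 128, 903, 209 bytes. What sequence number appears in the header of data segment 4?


The SYN occupies sequence number ISN = 26010, so the first data byte is ISN + 1 = 26011.
SEQ of data segment i = (ISN + 1) + sum of payload sizes of segments 1..i-1.
Segment 1: SEQ = 26011, payload = 254 bytes
Segment 2: SEQ = 26265, payload = 128 bytes
Segment 3: SEQ = 26393, payload = 903 bytes
Segment 4: SEQ = 27296, payload = 209 bytes
SEQ of segment 4 = 26011 + 254 + 128 + 903 = 27296

27296


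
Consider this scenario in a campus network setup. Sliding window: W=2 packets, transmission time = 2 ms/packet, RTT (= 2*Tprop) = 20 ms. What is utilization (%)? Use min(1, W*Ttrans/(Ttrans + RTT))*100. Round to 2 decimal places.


Given: W = 2, Ttrans = 2 ms, RTT = 20 ms (= 2 * Tprop, Tprop = 10 ms)
Cycle time = Ttrans + RTT = 2 + 20 = 22 ms (first packet sent until its ACK returns)
W * Ttrans = 2 * 2 = 4 ms of sending per cycle
W * Ttrans / (Ttrans + RTT) = 4 / 22 = 0.181818
U = min(1, 0.181818) = 0.181818
U% = 18.18%

18.18


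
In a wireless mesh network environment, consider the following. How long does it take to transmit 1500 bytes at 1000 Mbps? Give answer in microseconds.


Given: packet = 1500 bytes, bandwidth = 1000 Mbps
Packet in bits = 1500 * 8 = 12000 bits
Bandwidth = 1000 * 10^6 = 1000000000 bps
Time = 12000 / 1000000000 seconds
Time in us = 12000 * 10^6 / 1000000000 = 12

12


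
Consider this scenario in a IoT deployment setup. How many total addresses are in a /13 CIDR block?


Given: CIDR prefix /13
Host bits = 32 - 13 = 19
Total addresses = 2^19 = 524288

524288


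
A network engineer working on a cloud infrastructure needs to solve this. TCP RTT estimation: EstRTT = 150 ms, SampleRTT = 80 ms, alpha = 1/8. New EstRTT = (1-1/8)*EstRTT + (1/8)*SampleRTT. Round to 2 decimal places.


Given: EstRTT = 150 ms, SampleRTT = 80 ms, alpha = 1/8
New EstRTT = (1 - alpha) * EstRTT + alpha * SampleRTT
(7/8) * 150 = 131.25
(1/8) * 80 = 10
New EstRTT = 131.25 + 10 = 141.25 ms -> 141.25 ms (2 dp)

141.25


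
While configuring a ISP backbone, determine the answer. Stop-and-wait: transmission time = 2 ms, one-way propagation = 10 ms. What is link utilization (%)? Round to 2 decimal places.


Given: Ttrans = 2 ms, Tprop = 10 ms
RTT = 2 * Tprop = 2 * 10 = 20 ms
U = Ttrans / (Ttrans + RTT)
U = 2 / (2 + 20)
U = 2 / 22 = 0.090909
U% = 9.09%

9.09


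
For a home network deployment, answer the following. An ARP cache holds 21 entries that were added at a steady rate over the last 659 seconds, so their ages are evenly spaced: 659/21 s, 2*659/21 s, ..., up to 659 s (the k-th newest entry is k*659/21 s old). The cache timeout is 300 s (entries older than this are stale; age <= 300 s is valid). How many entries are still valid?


Ages are k * 659/21 s for k = 1..21 (spacing = 31.3810 s).
Entry k is valid iff k * 659/21 <= 300 iff k <= 21 * 300 / 659 = 9.5599
n_valid = floor(9.5599) = 9
(n_stale = 21 - 9 = 12)

9


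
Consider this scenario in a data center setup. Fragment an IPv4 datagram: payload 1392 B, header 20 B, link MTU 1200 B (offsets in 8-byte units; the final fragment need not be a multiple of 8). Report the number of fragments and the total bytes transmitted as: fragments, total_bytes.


Max data per non-final fragment = floor((MTU - header)/8)*8 = floor((1200 - 20)/8)*8 = floor(1180/8)*8 = 1176 B
Final fragment needs no 8-byte alignment: it can carry up to MTU - header = 1180 B
Non-final fragments needed = ceil((payload - 1180) / 1176) = ceil(212/1176) = ceil(0.1803) = 1
Number of fragments = 1 + 1 = 2
Fragment sizes (data): 1 * 1176 B + 216 B (last, 216 <= 1180 OK)
Total bytes sent = payload + n_frags * header = 1392 + 2*20 = 1392 + 40 = 1432 B

2, 1432


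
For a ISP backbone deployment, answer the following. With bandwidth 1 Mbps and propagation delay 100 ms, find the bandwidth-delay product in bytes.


Given: bandwidth = 1 Mbps, delay = 100 ms
BDP in bits = 1 * 10^6 * 100 / 1000
BDP in bits = 100000
BDP in bytes = 100000 / 8 = 12500

12500


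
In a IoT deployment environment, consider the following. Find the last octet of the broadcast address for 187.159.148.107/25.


Given: IP = 187.159.148.107, prefix = /25
Host bits = 32 - 25 = 7
Network last octet = 107 AND mask = 0
Host part size = 2^7 - 1 = 127
Broadcast last octet = 0 OR 127 = 127

127


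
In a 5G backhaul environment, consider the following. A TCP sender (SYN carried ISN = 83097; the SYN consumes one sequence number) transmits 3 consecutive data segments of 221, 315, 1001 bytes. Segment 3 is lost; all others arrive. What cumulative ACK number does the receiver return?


SYN uses sequence number 83097; first data byte = ISN + 1 = 83098.
Segment 1: SEQ = 83098, len = 221 B, covers [83098, 83318]
Segment 2: SEQ = 83319, len = 315 B, covers [83319, 83633]
Segment 3: SEQ = 83634, len = 1001 B, covers [83634, 84634] [LOST]
In-order data received: bytes [83098, 83633] (segments 1..2).
Segment 3 missing -> gap begins at byte 83634.
Cumulative ACK = next expected in-order byte = 83098 + 221 + 315 = 83634

83634


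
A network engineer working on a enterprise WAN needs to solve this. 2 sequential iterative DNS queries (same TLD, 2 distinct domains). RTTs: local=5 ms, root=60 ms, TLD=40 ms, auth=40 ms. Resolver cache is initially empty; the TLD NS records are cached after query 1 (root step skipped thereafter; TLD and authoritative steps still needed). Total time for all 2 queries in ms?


Lookup 1 (cold cache): local + root + TLD + auth = 5 + 60 + 40 + 40 = 145 ms
Lookups 2..2 (TLD NS cached -> skip root; new domain -> still ask TLD and auth): local + TLD + auth = 5 + 40 + 40 = 85 ms each
Remaining 1 lookups: 1 * 85 = 85 ms
Total = 145 + 85 = 230 ms

230


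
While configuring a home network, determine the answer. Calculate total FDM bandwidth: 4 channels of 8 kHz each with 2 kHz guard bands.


Given: 4 channels, 8 kHz each, guard = 2 kHz
Channel bandwidth = 4 * 8 = 32 kHz
Guard bands = 3 gaps * 2 kHz = 6 kHz
Total = 32 + 6 = 38 kHz

38


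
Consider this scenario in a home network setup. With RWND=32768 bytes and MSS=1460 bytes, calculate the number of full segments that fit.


Given: RWND = 32768 bytes, MSS = 1460 bytes
Full segments = floor(RWND / MSS)
Full segments = floor(32768 / 1460)
Full segments = floor(22.4438) = 22

22


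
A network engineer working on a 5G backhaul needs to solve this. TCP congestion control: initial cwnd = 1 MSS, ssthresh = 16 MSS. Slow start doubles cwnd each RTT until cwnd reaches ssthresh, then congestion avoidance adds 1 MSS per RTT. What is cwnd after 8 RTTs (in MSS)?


RTT 0: cwnd = 1 MSS (initial)
RTT 1: cwnd = 2 MSS (slow start, doubled)
RTT 2: cwnd = 4 MSS (slow start, doubled)
RTT 3: cwnd = 8 MSS (slow start, doubled)
RTT 4: cwnd = 16 MSS (slow start, doubled)
RTT 5: cwnd = 17 MSS (congestion avoidance, +1)
RTT 6: cwnd = 18 MSS (congestion avoidance, +1)
RTT 7: cwnd = 19 MSS (congestion avoidance, +1)
RTT 8: cwnd = 20 MSS (congestion avoidance, +1)

20


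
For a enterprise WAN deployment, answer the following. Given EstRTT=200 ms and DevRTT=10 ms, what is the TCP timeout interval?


Given: EstRTT = 200 ms, DevRTT = 10 ms
Timeout = EstRTT + 4 * DevRTT
4 * DevRTT = 4 * 10 = 40
Timeout = 200 + 40 = 240 ms

240


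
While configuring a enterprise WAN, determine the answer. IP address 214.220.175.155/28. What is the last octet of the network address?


Given: IP = 214.220.175.155, prefix = /28
Subnet mask = 255.255.255.240
Last octet of IP: 155
Last octet of mask: 240
Network last octet = 155 AND 240 = 144

144


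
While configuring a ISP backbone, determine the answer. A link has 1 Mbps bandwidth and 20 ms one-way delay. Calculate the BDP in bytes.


Given: bandwidth = 1 Mbps, delay = 20 ms
BDP in bits = 1 * 10^6 * 20 / 1000
BDP in bits = 20000
BDP in bytes = 20000 / 8 = 2500

2500


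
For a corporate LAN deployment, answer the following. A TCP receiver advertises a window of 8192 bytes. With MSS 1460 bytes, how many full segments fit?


Given: RWND = 8192 bytes, MSS = 1460 bytes
Full segments = floor(RWND / MSS)
Full segments = floor(8192 / 1460)
Full segments = floor(5.611) = 5

5


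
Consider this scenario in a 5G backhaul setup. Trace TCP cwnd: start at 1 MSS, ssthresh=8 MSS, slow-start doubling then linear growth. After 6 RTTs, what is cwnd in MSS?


RTT 0: cwnd = 1 MSS (initial)
RTT 1: cwnd = 2 MSS (slow start, doubled)
RTT 2: cwnd = 4 MSS (slow start, doubled)
RTT 3: cwnd = 8 MSS (slow start, doubled)
RTT 4: cwnd = 9 MSS (congestion avoidance, +1)
RTT 5: cwnd = 10 MSS (congestion avoidance, +1)
RTT 6: cwnd = 11 MSS (congestion avoidance, +1)

11


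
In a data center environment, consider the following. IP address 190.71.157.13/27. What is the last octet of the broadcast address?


Given: IP = 190.71.157.13, prefix = /27
Host bits = 32 - 27 = 5
Network last octet = 13 AND mask = 0
Host part size = 2^5 - 1 = 31
Broadcast last octet = 0 OR 31 = 31

31


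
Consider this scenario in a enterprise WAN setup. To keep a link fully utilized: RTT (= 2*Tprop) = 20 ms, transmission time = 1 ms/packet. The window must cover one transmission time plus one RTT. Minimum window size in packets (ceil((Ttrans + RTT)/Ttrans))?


Given: Ttrans = 1 ms, RTT = 20 ms (= 2 * Tprop, Tprop = 10 ms)
Time until first ACK returns = Ttrans + RTT = 1 + 20 = 21 ms
Need W * Ttrans >= Ttrans + RTT  ->  W >= (Ttrans + RTT) / Ttrans
(Ttrans + RTT) / Ttrans = 21 / 1 = 21
W_min = ceil(21) = 21

21


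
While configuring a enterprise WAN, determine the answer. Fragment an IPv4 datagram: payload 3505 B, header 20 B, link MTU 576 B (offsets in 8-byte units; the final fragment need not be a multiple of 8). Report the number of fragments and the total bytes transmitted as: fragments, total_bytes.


Max data per non-final fragment = floor((MTU - header)/8)*8 = floor((576 - 20)/8)*8 = floor(556/8)*8 = 552 B
Final fragment needs no 8-byte alignment: it can carry up to MTU - header = 556 B
Non-final fragments needed = ceil((payload - 556) / 552) = ceil(2949/552) = ceil(5.3424) = 6
Number of fragments = 6 + 1 = 7
Fragment sizes (data): 6 * 552 B + 193 B (last, 193 <= 556 OK)
Total bytes sent = payload + n_frags * header = 3505 + 7*20 = 3505 + 140 = 3645 B

7, 3645


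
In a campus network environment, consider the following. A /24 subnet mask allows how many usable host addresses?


Given: subnet mask /24
Host bits = 32 - 24 = 8
Total addresses = 2^8 = 256
Usable hosts = 256 - 2 (network + broadcast) = 254

254


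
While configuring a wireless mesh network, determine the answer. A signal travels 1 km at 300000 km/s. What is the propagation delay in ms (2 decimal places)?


Given: distance = 1 km, speed = 300000 km/s
Delay = distance / speed = 1 / 300000 seconds
Delay in ms = 1 * 1000 / 300000
Delay = 0.0033 ms
Rounded to 2 dp = 0.00 ms

0.00


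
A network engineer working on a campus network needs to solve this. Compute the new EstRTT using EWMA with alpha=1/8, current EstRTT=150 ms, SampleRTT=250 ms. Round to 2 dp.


Given: EstRTT = 150 ms, SampleRTT = 250 ms, alpha = 1/8
New EstRTT = (1 - alpha) * EstRTT + alpha * SampleRTT
(7/8) * 150 = 131.25
(1/8) * 250 = 31.25
New EstRTT = 131.25 + 31.25 = 162.5 ms -> 162.50 ms (2 dp)

162.50


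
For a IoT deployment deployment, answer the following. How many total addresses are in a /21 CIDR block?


Given: CIDR prefix /21
Host bits = 32 - 21 = 11
Total addresses = 2^11 = 2048

2048


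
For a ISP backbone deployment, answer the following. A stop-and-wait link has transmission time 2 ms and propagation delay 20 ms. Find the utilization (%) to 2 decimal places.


Given: Ttrans = 2 ms, Tprop = 20 ms
RTT = 2 * Tprop = 2 * 20 = 40 ms
U = Ttrans / (Ttrans + RTT)
U = 2 / (2 + 40)
U = 2 / 42 = 0.047619
U% = 4.76%

4.76


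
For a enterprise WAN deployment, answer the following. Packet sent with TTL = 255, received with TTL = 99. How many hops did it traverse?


Given: initial TTL = 255, received TTL = 99
Hops = initial TTL - received TTL
Hops = 255 - 99 = 156

156


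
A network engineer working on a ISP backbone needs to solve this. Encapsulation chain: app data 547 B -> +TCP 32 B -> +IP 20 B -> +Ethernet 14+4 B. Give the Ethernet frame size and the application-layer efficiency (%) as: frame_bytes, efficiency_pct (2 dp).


TCP segment = 547 + 32 = 579 B
IP packet = 579 + 20 = 599 B
Ethernet frame = 599 + 14 + 4 = 617 B
Efficiency = app / frame = 547 / 617 = 0.886548 = 88.6548% -> 88.65% (2 dp)

617, 88.65


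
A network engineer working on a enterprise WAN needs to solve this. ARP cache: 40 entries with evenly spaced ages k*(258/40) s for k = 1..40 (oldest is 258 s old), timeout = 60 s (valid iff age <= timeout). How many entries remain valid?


Ages are k * 258/40 s for k = 1..40 (spacing = 6.4500 s).
Entry k is valid iff k * 258/40 <= 60 iff k <= 40 * 60 / 258 = 9.3023
n_valid = floor(9.3023) = 9
(n_stale = 40 - 9 = 31)

9


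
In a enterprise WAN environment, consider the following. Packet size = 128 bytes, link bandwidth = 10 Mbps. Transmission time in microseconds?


Given: packet = 128 bytes, bandwidth = 10 Mbps
Packet in bits = 128 * 8 = 1024 bits
Bandwidth = 10 * 10^6 = 10000000 bps
Time = 1024 / 10000000 seconds
Time in us = 1024 * 10^6 / 10000000 = 102.4

102.4


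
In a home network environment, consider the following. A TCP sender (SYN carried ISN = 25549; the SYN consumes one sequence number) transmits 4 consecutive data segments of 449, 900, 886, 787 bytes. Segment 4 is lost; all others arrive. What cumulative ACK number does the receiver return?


SYN uses sequence number 25549; first data byte = ISN + 1 = 25550.
Segment 1: SEQ = 25550, len = 449 B, covers [25550, 25998]
Segment 2: SEQ = 25999, len = 900 B, covers [25999, 26898]
Segment 3: SEQ = 26899, len = 886 B, covers [26899, 27784]
Segment 4: SEQ = 27785, len = 787 B, covers [27785, 28571] [LOST]
In-order data received: bytes [25550, 27784] (segments 1..3).
Segment 4 missing -> gap begins at byte 27785.
Cumulative ACK = next expected in-order byte = 25550 + 449 + 900 + 886 = 27785

27785


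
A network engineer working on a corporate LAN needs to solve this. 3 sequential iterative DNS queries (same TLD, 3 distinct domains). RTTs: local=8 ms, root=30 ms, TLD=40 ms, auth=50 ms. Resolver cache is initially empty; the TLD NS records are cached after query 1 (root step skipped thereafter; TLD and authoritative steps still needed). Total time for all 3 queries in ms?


Lookup 1 (cold cache): local + root + TLD + auth = 8 + 30 + 40 + 50 = 128 ms
Lookups 2..3 (TLD NS cached -> skip root; new domain -> still ask TLD and auth): local + TLD + auth = 8 + 40 + 50 = 98 ms each
Remaining 2 lookups: 2 * 98 = 196 ms
Total = 128 + 196 = 324 ms

324


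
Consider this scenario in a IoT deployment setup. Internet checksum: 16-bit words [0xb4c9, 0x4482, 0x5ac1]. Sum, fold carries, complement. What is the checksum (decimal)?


Given words: [0xb4c9, 0x4482, 0x5ac1]
Step 1: Sum all words
Raw sum = 46281 + 17538 + 23233 = 87052
Step 2: Fold carry: (21516 + 1) = 21517
One's complement = ~21517 & 0xFFFF = 44018

44018


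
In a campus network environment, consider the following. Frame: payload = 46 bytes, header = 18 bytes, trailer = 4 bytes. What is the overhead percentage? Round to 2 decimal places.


Given: payload = 46 B, header = 18 B, trailer = 4 B
Overhead bytes = header + trailer = 18 + 4 = 22
Total frame = payload + overhead = 46 + 22 = 68
Overhead % = 22 / 68 * 100 = 32.3529% -> 32.35% (2 dp)

32.35


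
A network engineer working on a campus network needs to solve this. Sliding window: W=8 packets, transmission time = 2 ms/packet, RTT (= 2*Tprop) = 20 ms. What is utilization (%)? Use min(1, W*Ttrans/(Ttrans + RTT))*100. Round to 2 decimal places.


Given: W = 8, Ttrans = 2 ms, RTT = 20 ms (= 2 * Tprop, Tprop = 10 ms)
Cycle time = Ttrans + RTT = 2 + 20 = 22 ms (first packet sent until its ACK returns)
W * Ttrans = 8 * 2 = 16 ms of sending per cycle
W * Ttrans / (Ttrans + RTT) = 16 / 22 = 0.727273
U = min(1, 0.727273) = 0.727273
U% = 72.73%

72.73


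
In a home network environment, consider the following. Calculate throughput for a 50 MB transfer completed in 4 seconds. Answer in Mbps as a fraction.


Given: file = 50 MB, time = 4 s
File in Mb = 50 * 8 = 400 Mb
Throughput = 400 / 4 Mbps
Throughput = 100 Mbps

100


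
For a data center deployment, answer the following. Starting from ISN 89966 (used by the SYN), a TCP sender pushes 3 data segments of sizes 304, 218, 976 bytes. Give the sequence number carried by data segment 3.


The SYN occupies sequence number ISN = 89966, so the first data byte is ISN + 1 = 89967.
SEQ of data segment i = (ISN + 1) + sum of payload sizes of segments 1..i-1.
Segment 1: SEQ = 89967, payload = 304 bytes
Segment 2: SEQ = 90271, payload = 218 bytes
Segment 3: SEQ = 90489, payload = 976 bytes
SEQ of segment 3 = 89967 + 304 + 218 = 90489

90489


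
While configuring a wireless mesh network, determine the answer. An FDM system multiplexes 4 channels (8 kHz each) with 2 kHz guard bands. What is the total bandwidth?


Given: 4 channels, 8 kHz each, guard = 2 kHz
Channel bandwidth = 4 * 8 = 32 kHz
Guard bands = 3 gaps * 2 kHz = 6 kHz
Total = 32 + 6 = 38 kHz

38


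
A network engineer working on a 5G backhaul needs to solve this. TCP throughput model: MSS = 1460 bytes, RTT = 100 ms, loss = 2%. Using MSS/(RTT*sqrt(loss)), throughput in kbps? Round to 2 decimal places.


Given: MSS = 1460 bytes, RTT = 100 ms, loss = 2%
RTT in seconds = 100 / 1000 = 0.1
Loss rate = 2% = 0.02
sqrt(loss) = sqrt(0.02) = 0.141421356237
Throughput (bytes/s) = 1460 / (0.1 * 0.141421356237) = 103237.5901
Throughput (kbps) = 103237.5901 * 8 / 1000 = 825.900720 -> 825.90 kbps (2 dp)

825.90


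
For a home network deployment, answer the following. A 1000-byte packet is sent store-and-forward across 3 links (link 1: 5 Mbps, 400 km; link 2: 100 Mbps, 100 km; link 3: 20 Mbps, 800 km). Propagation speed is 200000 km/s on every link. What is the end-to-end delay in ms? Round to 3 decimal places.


Packet = 1000 bytes = 8000 bits. Store-and-forward: sum (t_trans + t_prop) per link.
Link 1: t_trans = 8000/(5*10^6) s = 1.6000 ms; t_prop = 400/200000 s = 2.0000 ms; subtotal = 3.6000 ms
Link 2: t_trans = 8000/(100*10^6) s = 0.0800 ms; t_prop = 100/200000 s = 0.5000 ms; subtotal = 0.5800 ms
Link 3: t_trans = 8000/(20*10^6) s = 0.4000 ms; t_prop = 800/200000 s = 4.0000 ms; subtotal = 4.4000 ms
End-to-end = 3.6000 + 0.5800 + 4.4000 = 8.5800 ms -> 8.580 ms (3 dp)

8.580


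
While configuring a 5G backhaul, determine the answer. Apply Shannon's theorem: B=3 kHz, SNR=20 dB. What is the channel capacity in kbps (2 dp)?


Given: B = 3 kHz, SNR = 20 dB
SNR linear = 10^(20/10) = 100
1 + SNR = 101
log2(101) = 6.6582114828
C = 3 * 1000 * 6.6582114828 = 19974.6344 bps
C = 19.974634 kbps -> 19.97 kbps (2 dp)

19.97


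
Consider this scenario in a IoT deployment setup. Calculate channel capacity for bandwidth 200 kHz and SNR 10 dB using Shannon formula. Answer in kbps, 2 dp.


Given: B = 200 kHz, SNR = 10 dB
SNR linear = 10^(10/10) = 10
1 + SNR = 11
log2(11) = 3.4594316186
C = 200 * 1000 * 3.4594316186 = 691886.3237 bps
C = 691.886324 kbps -> 691.89 kbps (2 dp)

691.89


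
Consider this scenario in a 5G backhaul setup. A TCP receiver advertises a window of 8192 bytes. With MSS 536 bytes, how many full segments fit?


Given: RWND = 8192 bytes, MSS = 536 bytes
Full segments = floor(RWND / MSS)
Full segments = floor(8192 / 536)
Full segments = floor(15.2836) = 15

15


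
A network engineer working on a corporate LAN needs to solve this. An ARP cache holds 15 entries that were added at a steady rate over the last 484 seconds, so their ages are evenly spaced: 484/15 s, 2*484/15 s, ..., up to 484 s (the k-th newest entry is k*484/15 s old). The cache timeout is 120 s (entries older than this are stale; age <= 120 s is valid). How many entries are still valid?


Ages are k * 484/15 s for k = 1..15 (spacing = 32.2667 s).
Entry k is valid iff k * 484/15 <= 120 iff k <= 15 * 120 / 484 = 3.7190
n_valid = floor(3.7190) = 3
(n_stale = 15 - 3 = 12)

3


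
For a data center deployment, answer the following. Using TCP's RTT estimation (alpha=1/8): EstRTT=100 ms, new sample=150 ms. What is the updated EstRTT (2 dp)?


Given: EstRTT = 100 ms, SampleRTT = 150 ms, alpha = 1/8
New EstRTT = (1 - alpha) * EstRTT + alpha * SampleRTT
(7/8) * 100 = 87.5
(1/8) * 150 = 18.75
New EstRTT = 87.5 + 18.75 = 106.25 ms -> 106.25 ms (2 dp)

106.25


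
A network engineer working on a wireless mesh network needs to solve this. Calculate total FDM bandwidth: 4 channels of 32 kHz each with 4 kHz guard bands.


Given: 4 channels, 32 kHz each, guard = 4 kHz
Channel bandwidth = 4 * 32 = 128 kHz
Guard bands = 3 gaps * 4 kHz = 12 kHz
Total = 128 + 12 = 140 kHz

140


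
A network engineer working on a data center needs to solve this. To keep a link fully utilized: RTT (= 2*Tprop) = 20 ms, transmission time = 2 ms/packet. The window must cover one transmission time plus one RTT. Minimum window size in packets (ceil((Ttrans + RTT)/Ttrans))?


Given: Ttrans = 2 ms, RTT = 20 ms (= 2 * Tprop, Tprop = 10 ms)
Time until first ACK returns = Ttrans + RTT = 2 + 20 = 22 ms
Need W * Ttrans >= Ttrans + RTT  ->  W >= (Ttrans + RTT) / Ttrans
(Ttrans + RTT) / Ttrans = 22 / 2 = 11
W_min = ceil(11) = 11

11


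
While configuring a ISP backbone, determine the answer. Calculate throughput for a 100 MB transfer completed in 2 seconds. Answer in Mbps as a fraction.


Given: file = 100 MB, time = 2 s
File in Mb = 100 * 8 = 800 Mb
Throughput = 800 / 2 Mbps
Throughput = 400 Mbps

400


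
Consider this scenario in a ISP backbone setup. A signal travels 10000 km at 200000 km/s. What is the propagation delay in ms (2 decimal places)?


Given: distance = 10000 km, speed = 200000 km/s
Delay = distance / speed = 10000 / 200000 seconds
Delay in ms = 10000 * 1000 / 200000
Delay = 50.0000 ms
Rounded to 2 dp = 50.00 ms

50.00


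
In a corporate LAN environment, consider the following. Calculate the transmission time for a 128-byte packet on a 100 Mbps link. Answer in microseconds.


Given: packet = 128 bytes, bandwidth = 100 Mbps
Packet in bits = 128 * 8 = 1024 bits
Bandwidth = 100 * 10^6 = 100000000 bps
Time = 1024 / 100000000 seconds
Time in us = 1024 * 10^6 / 100000000 = 10.24

10.24


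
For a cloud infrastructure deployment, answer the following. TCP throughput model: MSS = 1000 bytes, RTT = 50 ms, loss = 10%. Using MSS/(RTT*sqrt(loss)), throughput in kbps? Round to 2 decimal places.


Given: MSS = 1000 bytes, RTT = 50 ms, loss = 10%
RTT in seconds = 50 / 1000 = 0.05
Loss rate = 10% = 0.1
sqrt(loss) = sqrt(0.1) = 0.316227766017
Throughput (bytes/s) = 1000 / (0.05 * 0.316227766017) = 63245.5532
Throughput (kbps) = 63245.5532 * 8 / 1000 = 505.964426 -> 505.96 kbps (2 dp)

505.96


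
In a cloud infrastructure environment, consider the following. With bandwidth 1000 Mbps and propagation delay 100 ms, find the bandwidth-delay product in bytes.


Given: bandwidth = 1000 Mbps, delay = 100 ms
BDP in bits = 1000 * 10^6 * 100 / 1000
BDP in bits = 100000000
BDP in bytes = 100000000 / 8 = 12500000

12500000


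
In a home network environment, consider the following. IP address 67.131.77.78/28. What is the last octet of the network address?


Given: IP = 67.131.77.78, prefix = /28
Subnet mask = 255.255.255.240
Last octet of IP: 78
Last octet of mask: 240
Network last octet = 78 AND 240 = 64

64


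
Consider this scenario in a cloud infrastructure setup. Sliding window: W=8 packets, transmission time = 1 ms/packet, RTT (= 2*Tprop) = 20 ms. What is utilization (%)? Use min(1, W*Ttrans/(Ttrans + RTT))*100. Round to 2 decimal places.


Given: W = 8, Ttrans = 1 ms, RTT = 20 ms (= 2 * Tprop, Tprop = 10 ms)
Cycle time = Ttrans + RTT = 1 + 20 = 21 ms (first packet sent until its ACK returns)
W * Ttrans = 8 * 1 = 8 ms of sending per cycle
W * Ttrans / (Ttrans + RTT) = 8 / 21 = 0.380952
U = min(1, 0.380952) = 0.380952
U% = 38.10%

38.10


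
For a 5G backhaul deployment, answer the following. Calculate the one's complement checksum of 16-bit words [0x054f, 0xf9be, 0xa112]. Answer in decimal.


Given words: [0x054f, 0xf9be, 0xa112]
Step 1: Sum all words
Raw sum = 1359 + 63934 + 41234 = 106527
Step 2: Fold carry: (40991 + 1) = 40992
One's complement = ~40992 & 0xFFFF = 24543

24543


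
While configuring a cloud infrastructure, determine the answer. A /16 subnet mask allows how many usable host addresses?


Given: subnet mask /16
Host bits = 32 - 16 = 16
Total addresses = 2^16 = 65536
Usable hosts = 65536 - 2 (network + broadcast) = 65534

65534


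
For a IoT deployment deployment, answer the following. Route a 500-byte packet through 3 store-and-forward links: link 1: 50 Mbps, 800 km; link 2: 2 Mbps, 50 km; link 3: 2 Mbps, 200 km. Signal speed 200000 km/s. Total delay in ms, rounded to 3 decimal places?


Packet = 500 bytes = 4000 bits. Store-and-forward: sum (t_trans + t_prop) per link.
Link 1: t_trans = 4000/(50*10^6) s = 0.0800 ms; t_prop = 800/200000 s = 4.0000 ms; subtotal = 4.0800 ms
Link 2: t_trans = 4000/(2*10^6) s = 2.0000 ms; t_prop = 50/200000 s = 0.2500 ms; subtotal = 2.2500 ms
Link 3: t_trans = 4000/(2*10^6) s = 2.0000 ms; t_prop = 200/200000 s = 1.0000 ms; subtotal = 3.0000 ms
End-to-end = 4.0800 + 2.2500 + 3.0000 = 9.3300 ms -> 9.330 ms (3 dp)

9.330
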